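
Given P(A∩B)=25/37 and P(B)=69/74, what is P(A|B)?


P(A|B) = P(A∩B)/P(B) = (50/74)/(69/74) = 50/69

50/69


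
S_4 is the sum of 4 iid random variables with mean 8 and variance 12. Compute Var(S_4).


By independence, Var(S_n) = n*Var(X_1) = 4*12 = 48

48


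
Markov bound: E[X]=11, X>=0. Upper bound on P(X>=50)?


Markov: P(X >= a) <= E[X]/a
P(X >= 50) <= 11/50

11/50


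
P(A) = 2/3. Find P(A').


P(A') = 1 - P(A) = 1 - 2/3 = 1/3

1/3


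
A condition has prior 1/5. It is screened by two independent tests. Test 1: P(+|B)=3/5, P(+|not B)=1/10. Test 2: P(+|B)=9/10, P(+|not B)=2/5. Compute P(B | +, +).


After test 1: P(+) = 3/5*1/5 + 1/10*4/5 = 1/5
P(B|+) = (3/25)/(1/5) = 3/5
After test 2 (use post1 as new prior): P(+) = 9/10*3/5 + 2/5*2/5 = 7/10
P(B|+,+) = (27/50)/(7/10) = 27/35

27/35


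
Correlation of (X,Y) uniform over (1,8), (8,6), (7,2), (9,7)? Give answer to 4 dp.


Cov(X,Y) = -2.6875, Var(X) = 9.6875, Var(Y) = 5.1875
rho = Cov/(sqrt(VarX)*sqrt(VarY)) = -0.3791

-0.3791


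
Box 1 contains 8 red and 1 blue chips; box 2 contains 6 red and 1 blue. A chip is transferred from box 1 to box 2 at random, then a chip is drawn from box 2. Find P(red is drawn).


P(transfer red) = 8/9; P(transfer blue) = 1/9
If red transferred: Urn II has 7 red of 8, so P(red|red moved) = 7/8
If blue transferred: Urn II has 6 red of 8, so P(red|blue moved) = 3/4
By total probability: P(red) = 8/9*7/8 + 1/9*3/4 = 31/36

31/36


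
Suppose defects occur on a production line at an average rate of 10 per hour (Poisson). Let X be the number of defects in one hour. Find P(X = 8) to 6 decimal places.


P(X=8) = e^(-10) * 10^8 / 8!
≈ 0.00004539992976 * 100000000 / 40320
≈ 0.112599

0.112599


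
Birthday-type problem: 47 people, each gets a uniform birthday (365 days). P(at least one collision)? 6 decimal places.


P(all different) = prod((365-i)/365 for i=0..46) = 0.045226
P(at least one match) = 1 - 0.045226 = 0.954774

0.954774


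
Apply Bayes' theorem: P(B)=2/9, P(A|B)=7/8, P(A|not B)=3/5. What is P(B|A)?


P(A) = P(A|B)P(B) + P(A|B')P(B') = 7/8*2/9 + 3/5*7/9 = 119/180
P(B|A) = P(A|B)P(B)/P(A) = (7/36)/(119/180) = 5/17

5/17


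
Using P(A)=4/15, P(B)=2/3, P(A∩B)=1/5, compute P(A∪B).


P(A∪B) = P(A) + P(B) - P(A∩B)
= 4/15 + 2/3 - 1/5 = 11/15

11/15


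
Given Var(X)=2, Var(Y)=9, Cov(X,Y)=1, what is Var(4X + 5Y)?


Var(4X + 5Y) = 4^2*Var(X) + 5^2*Var(Y) + 2*4*5*Cov(X,Y)
= 16*2 + 25*9 + 40*1
= 32 + 225 + 40 = 297

297


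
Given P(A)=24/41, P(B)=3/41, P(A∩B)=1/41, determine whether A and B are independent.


P(A)*P(B) = 24/41*3/41 = 72/1681
P(A∩B) = 1/41 != 72/1681, so not independent

No, A and B are not independent


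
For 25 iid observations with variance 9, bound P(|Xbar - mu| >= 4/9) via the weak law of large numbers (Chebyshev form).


Var(Xbar) = Var(X)/n = 9/25
Chebyshev: P(|Xbar-mu| >= 4/9) <= Var(Xbar)/(4/9)^2 = (9/25)/(16/81) = 729/400
Bound exceeds 1, so trivial bound: 1

1


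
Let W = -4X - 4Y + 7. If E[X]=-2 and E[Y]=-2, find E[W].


E[-4X - 4Y + 7] = -4*E[X] - 4*E[Y] + 7
= (-4)*(-2) + (-4)*(-2) + (7)
= 8 + 8 + 7 = 23

23


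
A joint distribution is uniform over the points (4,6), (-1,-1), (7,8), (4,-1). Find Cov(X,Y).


E[X]=7/2, E[Y]=3, E[XY]=77/4
Cov(X,Y) = E[XY] - E[X]E[Y] = 77/4 - 7/2*3 = 35/4

35/4


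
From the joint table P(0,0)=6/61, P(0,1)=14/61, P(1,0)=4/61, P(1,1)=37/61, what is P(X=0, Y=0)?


Read from table: P(X=0, Y=0) = 6/61

6/61


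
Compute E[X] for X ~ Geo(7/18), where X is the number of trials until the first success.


For geometric (trials until first success), E[X] = 1/p = 1/(7/18) = 18/7

18/7


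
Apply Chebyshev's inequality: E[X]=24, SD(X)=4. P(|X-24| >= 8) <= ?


k = 8/4 = 2
Chebyshev: P(|X-mu| >= k*sigma) <= 1/k^2 = 1/2^2 = 1/4

1/4


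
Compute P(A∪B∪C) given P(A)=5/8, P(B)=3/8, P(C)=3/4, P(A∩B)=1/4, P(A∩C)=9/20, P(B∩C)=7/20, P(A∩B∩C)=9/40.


P(A∪B∪C) = P(A)+P(B)+P(C) - P(AB)-P(AC)-P(BC) + P(ABC)
= 5/8+3/8+3/4 - 1/4-9/20-7/20 + 9/40
= 37/40

37/40


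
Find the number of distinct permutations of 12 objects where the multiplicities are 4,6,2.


12! = 479001600
Denominator: 4!=24 * 6!=720 * 2!=2
Coefficient = 479001600 / 34560 = 13860

13860


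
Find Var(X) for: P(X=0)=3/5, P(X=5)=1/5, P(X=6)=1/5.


E[X] = 11/5, E[X^2] = 61/5
Var(X) = E[X^2] - (E[X])^2 = 61/5 - (11/5)^2 = 184/25

184/25


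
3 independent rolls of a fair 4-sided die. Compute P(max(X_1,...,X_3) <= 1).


P(max <= 1) = P(all X_i <= 1) = (P(X_1 <= 1))^3
= (1/4)^3 = 1/64

1/64


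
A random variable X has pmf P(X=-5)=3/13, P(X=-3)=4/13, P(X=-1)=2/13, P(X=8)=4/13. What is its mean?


E[X] = sum(x * P(x))
= -5*3/13 - 3*4/13 - 1*2/13 + 8*4/13
= 3/13

3/13


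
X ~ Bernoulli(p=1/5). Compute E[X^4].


For Bernoulli: X in {0,1}
E[X^4] = 0^4*(1-1/5) + 1^4*1/5 = 1/5

1/5


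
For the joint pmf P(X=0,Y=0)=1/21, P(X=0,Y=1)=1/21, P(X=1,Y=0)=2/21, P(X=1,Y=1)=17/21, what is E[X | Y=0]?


P(Y=0) = 3/21
E[X|Y=0] = (0*1 + 1*2)/3 = 2/3

2/3


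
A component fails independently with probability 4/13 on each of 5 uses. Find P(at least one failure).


P(at least one) = 1 - P(none)
P(none) = (1 - 4/13)^5 = (9/13)^5 = 59049/371293
P(at least one) = 1 - 59049/371293 = 312244/371293

312244/371293


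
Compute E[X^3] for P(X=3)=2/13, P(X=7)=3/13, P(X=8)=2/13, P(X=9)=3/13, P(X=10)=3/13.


E[X^3] = sum(g(x)*P(x))
= 27*2/13 + 343*3/13 + 512*2/13 + 729*3/13 + 1000*3/13
= 7294/13

7294/13


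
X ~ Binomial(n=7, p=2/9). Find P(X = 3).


P(X=3) = C(7,3) * p^3 * (1-p)^4
= 35 * 8/729 * 2401/6561
= 672280/4782969

672280/4782969


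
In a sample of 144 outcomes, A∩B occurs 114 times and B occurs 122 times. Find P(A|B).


P(A|B) = P(A∩B)/P(B) = (114/144)/(122/144) = 114/122 = 57/61

57/61


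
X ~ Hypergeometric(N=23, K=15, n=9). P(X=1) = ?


P(X=1) = C(15,1)*C(8,8) / C(23,9)
= 15*1 / 817190
= 15/817190 = 3/163438

3/163438


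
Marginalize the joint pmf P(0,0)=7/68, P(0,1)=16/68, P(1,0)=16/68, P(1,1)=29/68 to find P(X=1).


P(X=1) = P(1,0)+P(1,1) = 16/68 + 29/68 = 45/68

45/68


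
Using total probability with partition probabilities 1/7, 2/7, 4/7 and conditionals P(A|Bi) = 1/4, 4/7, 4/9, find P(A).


P(A) = P(A|B1)P(B1) + P(A|B2)P(B2) + P(A|B3)P(B3)
= 1/4*1/7 + 4/7*2/7 + 4/9*4/7
= 1/28 + 8/49 + 16/63 = 799/1764

799/1764


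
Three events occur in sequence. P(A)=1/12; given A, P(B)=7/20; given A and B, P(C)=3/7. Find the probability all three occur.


P(A∩B∩C) = P(A) * P(B|A) * P(C|A∩B)
= 1/12 * 7/20 * 3/7
= 7/240 * 3/7 = 1/80

1/80


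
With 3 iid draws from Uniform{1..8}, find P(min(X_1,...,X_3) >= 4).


P(min >= 4) = P(all X_i >= 4) = (P(X_1 >= 4))^3
= (5/8)^3 = 125/512

125/512


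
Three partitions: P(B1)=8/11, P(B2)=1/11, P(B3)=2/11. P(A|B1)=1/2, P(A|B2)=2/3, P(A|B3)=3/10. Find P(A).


P(A) = P(A|B1)P(B1) + P(A|B2)P(B2) + P(A|B3)P(B3)
= 1/2*8/11 + 2/3*1/11 + 3/10*2/11
= 4/11 + 2/33 + 3/55 = 79/165

79/165


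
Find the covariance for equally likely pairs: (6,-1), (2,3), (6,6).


E[X]=14/3, E[Y]=8/3, E[XY]=12
Cov(X,Y) = E[XY] - E[X]E[Y] = 12 - 14/3*8/3 = -4/9

-4/9


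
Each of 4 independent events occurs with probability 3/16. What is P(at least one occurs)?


P(at least one) = 1 - P(none)
P(none) = (1 - 3/16)^4 = (13/16)^4 = 28561/65536
P(at least one) = 1 - 28561/65536 = 36975/65536

36975/65536


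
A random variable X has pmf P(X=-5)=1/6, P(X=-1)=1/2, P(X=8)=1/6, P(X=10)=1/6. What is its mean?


E[X] = sum(x * P(x))
= -5*1/6 - 1*1/2 + 8*1/6 + 10*1/6
= 5/3

5/3


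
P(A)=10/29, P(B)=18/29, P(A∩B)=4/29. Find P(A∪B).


P(A∪B) = P(A) + P(B) - P(A∩B)
= 10/29 + 18/29 - 4/29 = 24/29

24/29


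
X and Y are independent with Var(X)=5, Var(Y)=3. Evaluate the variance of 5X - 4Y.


Independence => Cov(X,Y)=0
Var(5X - 4Y) = 5^2*Var(X) + (-4)^2*Var(Y)
= 25*5 + 16*3 = 173

173


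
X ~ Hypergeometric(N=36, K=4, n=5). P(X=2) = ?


P(X=2) = C(4,2)*C(32,3) / C(36,5)
= 6*4960 / 376992
= 29760/376992 = 310/3927

310/3927


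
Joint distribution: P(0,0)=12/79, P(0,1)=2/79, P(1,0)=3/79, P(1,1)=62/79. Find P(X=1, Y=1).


Read from table: P(X=1, Y=1) = 62/79

62/79


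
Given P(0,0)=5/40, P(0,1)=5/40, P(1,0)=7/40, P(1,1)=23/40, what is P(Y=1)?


P(Y=1) = P(0,1)+P(1,1) = 5/40 + 23/40 = 28/40 = 7/10

7/10


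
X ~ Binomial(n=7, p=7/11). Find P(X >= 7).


P(X>=7) = P(X=7)
= 823543/19487171
= 823543/19487171

823543/19487171


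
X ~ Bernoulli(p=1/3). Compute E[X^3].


For Bernoulli: X in {0,1}
E[X^3] = 0^3*(1-1/3) + 1^3*1/3 = 1/3

1/3


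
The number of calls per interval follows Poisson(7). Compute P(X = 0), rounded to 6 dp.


P(X=0) = e^(-7) * 7^0 / 0!
≈ 0.0009118819656 * 1 / 1
≈ 0.000912

0.000912


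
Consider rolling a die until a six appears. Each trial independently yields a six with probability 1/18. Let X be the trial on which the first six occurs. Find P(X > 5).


P(X > 5) = P(first 5 trials all fail) = (1-p)^5 = (17/18)^5 = 1419857/1889568

1419857/1889568


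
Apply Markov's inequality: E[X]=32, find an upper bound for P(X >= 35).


Markov: P(X >= a) <= E[X]/a
P(X >= 35) <= 32/35

32/35


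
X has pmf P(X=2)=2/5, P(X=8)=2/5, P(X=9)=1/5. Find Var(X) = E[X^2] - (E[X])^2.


E[X] = 29/5, E[X^2] = 217/5
Var(X) = E[X^2] - (E[X])^2 = 217/5 - (29/5)^2 = 244/25

244/25


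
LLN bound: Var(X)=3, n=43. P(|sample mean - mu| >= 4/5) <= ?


Var(Xbar) = Var(X)/n = 3/43
Chebyshev: P(|Xbar-mu| >= 4/5) <= Var(Xbar)/(4/5)^2 = (3/43)/(16/25) = 75/688

75/688


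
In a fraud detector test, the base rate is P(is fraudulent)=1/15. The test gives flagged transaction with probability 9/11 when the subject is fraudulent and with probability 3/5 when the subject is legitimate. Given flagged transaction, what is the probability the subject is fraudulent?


P(A) = P(A|B)P(B) + P(A|B')P(B') = 9/11*1/15 + 3/5*14/15 = 169/275
P(B|A) = P(A|B)P(B)/P(A) = (3/55)/(169/275) = 15/169

15/169


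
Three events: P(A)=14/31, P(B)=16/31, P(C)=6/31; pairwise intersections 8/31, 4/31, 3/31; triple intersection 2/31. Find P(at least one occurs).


P(A∪B∪C) = P(A)+P(B)+P(C) - P(AB)-P(AC)-P(BC) + P(ABC)
= 14/31+16/31+6/31 - 8/31-4/31-3/31 + 2/31
= 23/31

23/31


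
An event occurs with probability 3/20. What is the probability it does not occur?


P(A') = 1 - P(A) = 1 - 3/20 = 17/20

17/20


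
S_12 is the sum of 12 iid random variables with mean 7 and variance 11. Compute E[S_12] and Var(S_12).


E[S_n] = n*mu = 12*7 = 84
Var(S_n) = n*sigma^2 = 12*11 = 132

E[S_12]=84, Var(S_12)=132


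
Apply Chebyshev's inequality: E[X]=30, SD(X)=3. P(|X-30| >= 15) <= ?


k = 15/3 = 5
Chebyshev: P(|X-mu| >= k*sigma) <= 1/k^2 = 1/5^2 = 1/25

1/25


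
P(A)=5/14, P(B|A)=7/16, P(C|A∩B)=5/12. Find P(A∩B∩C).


P(A∩B∩C) = P(A) * P(B|A) * P(C|A∩B)
= 5/14 * 7/16 * 5/12
= 5/32 * 5/12 = 25/384

25/384


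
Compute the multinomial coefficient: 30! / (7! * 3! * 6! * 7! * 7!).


30! = 265252859812191058636308480000000
Denominator: 7!=5040 * 3!=6 * 6!=720 * 7!=5040 * 7!=5040
Coefficient = 265252859812191058636308480000000 / 553063956480000 = 479606122771776000

479606122771776000


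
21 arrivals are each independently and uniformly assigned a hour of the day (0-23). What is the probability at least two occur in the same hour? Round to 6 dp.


P(all different) = prod((24-i)/24 for i=0..20) = 0.000001
P(at least one match) = 1 - 0.000001 = 0.999999

0.999999


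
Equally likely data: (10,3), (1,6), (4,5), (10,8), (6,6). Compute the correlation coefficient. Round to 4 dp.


Cov(X,Y) = -0.3200, Var(X) = 12.1600, Var(Y) = 2.6400
rho = Cov/(sqrt(VarX)*sqrt(VarY)) = -0.0565

-0.0565


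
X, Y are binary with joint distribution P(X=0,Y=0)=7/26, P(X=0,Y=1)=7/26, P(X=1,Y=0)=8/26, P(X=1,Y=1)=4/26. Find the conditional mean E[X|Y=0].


P(Y=0) = 15/26
E[X|Y=0] = (0*7 + 1*8)/15 = 8/15

8/15


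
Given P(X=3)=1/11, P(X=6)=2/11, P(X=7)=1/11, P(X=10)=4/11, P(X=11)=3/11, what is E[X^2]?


E[X^2] = sum(g(x)*P(x))
= 9*1/11 + 36*2/11 + 49*1/11 + 100*4/11 + 121*3/11
= 893/11

893/11


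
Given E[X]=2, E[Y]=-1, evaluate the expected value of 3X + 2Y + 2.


E[3X + 2Y + 2] = 3*E[X] + 2*E[Y] + 2
= (3)*(2) + (2)*(-1) + (2)
= 6 - 2 + 2 = 6

6


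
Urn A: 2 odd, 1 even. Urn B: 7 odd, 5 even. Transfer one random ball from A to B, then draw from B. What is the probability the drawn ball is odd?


P(transfer odd) = 2/3; P(transfer even) = 1/3
If odd transferred: Urn II has 8 odd of 13, so P(odd|odd moved) = 8/13
If even transferred: Urn II has 7 odd of 13, so P(odd|even moved) = 7/13
By total probability: P(odd) = 2/3*8/13 + 1/3*7/13 = 23/39

23/39


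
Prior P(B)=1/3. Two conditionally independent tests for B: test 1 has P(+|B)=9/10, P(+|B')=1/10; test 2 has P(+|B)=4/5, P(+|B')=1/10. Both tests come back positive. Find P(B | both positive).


After test 1: P(+) = 9/10*1/3 + 1/10*2/3 = 11/30
P(B|+) = (3/10)/(11/30) = 9/11
After test 2 (use post1 as new prior): P(+) = 4/5*9/11 + 1/10*2/11 = 37/55
P(B|+,+) = (36/55)/(37/55) = 36/37

36/37


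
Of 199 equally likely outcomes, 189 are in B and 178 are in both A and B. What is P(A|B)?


P(A|B) = P(A∩B)/P(B) = (178/199)/(189/199) = 178/189

178/189


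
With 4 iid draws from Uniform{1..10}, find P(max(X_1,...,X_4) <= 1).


P(max <= 1) = P(all X_i <= 1) = (P(X_1 <= 1))^4
= (1/10)^4 = 1/10000

1/10000


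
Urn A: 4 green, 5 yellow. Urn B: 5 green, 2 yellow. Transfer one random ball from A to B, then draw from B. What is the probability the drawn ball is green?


P(transfer green) = 4/9; P(transfer yellow) = 5/9
If green transferred: Urn II has 6 green of 8, so P(green|green moved) = 3/4
If yellow transferred: Urn II has 5 green of 8, so P(green|yellow moved) = 5/8
By total probability: P(green) = 4/9*3/4 + 5/9*5/8 = 49/72

49/72


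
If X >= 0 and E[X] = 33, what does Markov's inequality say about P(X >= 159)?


Markov: P(X >= a) <= E[X]/a
P(X >= 159) <= 33/159 = 11/53

11/53


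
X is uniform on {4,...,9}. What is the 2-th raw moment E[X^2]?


E[X^2] = (1/6) * sum(x^2 for x=4..9)
= 271/6

271/6


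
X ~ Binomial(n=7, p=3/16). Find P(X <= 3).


P(X<=3) = P(X=0) + P(X=1) + P(X=2) + P(X=3)
= 62748517/268435456 + 101362989/268435456 + 70174377/268435456 + 26990145/268435456
= 65319007/67108864

65319007/67108864


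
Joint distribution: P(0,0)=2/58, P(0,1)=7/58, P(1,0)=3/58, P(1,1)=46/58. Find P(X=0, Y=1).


Read from table: P(X=0, Y=1) = 7/58

7/58


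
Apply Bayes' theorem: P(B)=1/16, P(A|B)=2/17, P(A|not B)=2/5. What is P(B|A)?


P(A) = P(A|B)P(B) + P(A|B')P(B') = 2/17*1/16 + 2/5*15/16 = 13/34
P(B|A) = P(A|B)P(B)/P(A) = (1/136)/(13/34) = 1/52

1/52


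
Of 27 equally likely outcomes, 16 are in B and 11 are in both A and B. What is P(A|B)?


P(A|B) = P(A∩B)/P(B) = (11/27)/(16/27) = 11/16

11/16


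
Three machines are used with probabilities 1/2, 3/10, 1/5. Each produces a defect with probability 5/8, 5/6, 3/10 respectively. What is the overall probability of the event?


P(A) = P(A|B1)P(B1) + P(A|B2)P(B2) + P(A|B3)P(B3)
= 5/8*1/2 + 5/6*3/10 + 3/10*1/5
= 5/16 + 1/4 + 3/50 = 249/400

249/400


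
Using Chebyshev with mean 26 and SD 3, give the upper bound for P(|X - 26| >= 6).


k = 6/3 = 2
Chebyshev: P(|X-mu| >= k*sigma) <= 1/k^2 = 1/2^2 = 1/4

1/4


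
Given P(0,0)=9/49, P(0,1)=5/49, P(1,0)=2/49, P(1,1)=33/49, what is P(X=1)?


P(X=1) = P(1,0)+P(1,1) = 2/49 + 33/49 = 35/49 = 5/7

5/7


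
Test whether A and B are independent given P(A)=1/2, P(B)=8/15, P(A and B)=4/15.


P(A)*P(B) = 1/2*8/15 = 4/15
P(A∩B) = 4/15, which equals P(A)P(B), so independent

Yes, A and B are independent


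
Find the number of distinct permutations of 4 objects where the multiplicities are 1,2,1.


4! = 24
Denominator: 1!=1 * 2!=2 * 1!=1
Coefficient = 24 / 2 = 12

12


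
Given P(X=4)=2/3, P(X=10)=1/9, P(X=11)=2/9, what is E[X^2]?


E[X^2] = sum(g(x)*P(x))
= 16*2/3 + 100*1/9 + 121*2/9
= 146/3

146/3


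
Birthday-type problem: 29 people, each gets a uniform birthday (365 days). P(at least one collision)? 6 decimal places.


P(all different) = prod((365-i)/365 for i=0..28) = 0.319031
P(at least one match) = 1 - 0.319031 = 0.680969

0.680969


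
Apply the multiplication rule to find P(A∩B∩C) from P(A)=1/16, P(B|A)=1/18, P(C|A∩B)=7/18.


P(A∩B∩C) = P(A) * P(B|A) * P(C|A∩B)
= 1/16 * 1/18 * 7/18
= 1/288 * 7/18 = 7/5184

7/5184


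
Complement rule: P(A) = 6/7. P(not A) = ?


P(A') = 1 - P(A) = 1 - 6/7 = 1/7

1/7


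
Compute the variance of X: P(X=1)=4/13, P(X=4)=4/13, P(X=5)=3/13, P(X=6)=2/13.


E[X] = 47/13, E[X^2] = 215/13
Var(X) = E[X^2] - (E[X])^2 = 215/13 - (47/13)^2 = 586/169

586/169


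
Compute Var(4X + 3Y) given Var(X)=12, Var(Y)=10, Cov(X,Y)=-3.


Var(4X + 3Y) = 4^2*Var(X) + 3^2*Var(Y) + 2*4*3*Cov(X,Y)
= 16*12 + 9*10 + 24*(-3)
= 192 + 90 - 72 = 210

210


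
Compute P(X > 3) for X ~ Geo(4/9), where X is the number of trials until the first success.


P(X > 3) = P(first 3 trials all fail) = (1-p)^3 = (5/9)^3 = 125/729

125/729


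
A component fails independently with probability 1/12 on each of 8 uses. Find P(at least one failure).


P(at least one) = 1 - P(none)
P(none) = (1 - 1/12)^8 = (11/12)^8 = 214358881/429981696
P(at least one) = 1 - 214358881/429981696 = 215622815/429981696

215622815/429981696


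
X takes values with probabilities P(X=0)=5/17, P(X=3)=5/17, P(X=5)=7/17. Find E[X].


E[X] = sum(x * P(x))
= 0*5/17 + 3*5/17 + 5*7/17
= 50/17

50/17


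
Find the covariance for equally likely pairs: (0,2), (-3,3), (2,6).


E[X]=-1/3, E[Y]=11/3, E[XY]=1
Cov(X,Y) = E[XY] - E[X]E[Y] = 1 + 1/3*11/3 = 20/9

20/9


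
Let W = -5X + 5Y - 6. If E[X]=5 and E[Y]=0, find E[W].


E[-5X + 5Y - 6] = -5*E[X] + 5*E[Y] - 6
= (-5)*(5) + (5)*(0) + (-6)
= -25 + 0 - 6 = -31

-31


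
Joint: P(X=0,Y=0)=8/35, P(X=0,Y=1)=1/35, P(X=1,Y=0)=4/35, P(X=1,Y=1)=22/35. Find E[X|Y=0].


P(Y=0) = 12/35
E[X|Y=0] = (0*8 + 1*4)/12 = 4/12 = 1/3

1/3


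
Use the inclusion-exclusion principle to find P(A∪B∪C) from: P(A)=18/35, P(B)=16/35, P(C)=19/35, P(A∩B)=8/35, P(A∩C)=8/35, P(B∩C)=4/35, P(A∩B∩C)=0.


P(A∪B∪C) = P(A)+P(B)+P(C) - P(AB)-P(AC)-P(BC) + P(ABC)
= 18/35+16/35+19/35 - 8/35-8/35-4/35 + 0
= 33/35

33/35


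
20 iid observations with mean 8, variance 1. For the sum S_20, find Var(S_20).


By independence, Var(S_n) = n*Var(X_1) = 20*1 = 20

20


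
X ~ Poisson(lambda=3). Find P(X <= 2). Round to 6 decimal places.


P(X<=2) = e^(-3)*3^0/0! + e^(-3)*3^1/1! + e^(-3)*3^2/2!
≈ 0.0497870684 + 0.1493612051 + 0.2240418077
= 0.4231900812
≈ 0.423190

0.423190


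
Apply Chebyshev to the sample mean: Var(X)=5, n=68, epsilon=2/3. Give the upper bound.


Var(Xbar) = Var(X)/n = 5/68
Chebyshev: P(|Xbar-mu| >= 2/3) <= Var(Xbar)/(2/3)^2 = (5/68)/(4/9) = 45/272

45/272


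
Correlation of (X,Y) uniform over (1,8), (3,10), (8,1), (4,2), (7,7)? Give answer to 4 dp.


Cov(X,Y) = -5.1600, Var(X) = 6.6400, Var(Y) = 12.2400
rho = Cov/(sqrt(VarX)*sqrt(VarY)) = -0.5724

-0.5724


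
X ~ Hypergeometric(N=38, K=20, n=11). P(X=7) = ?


P(X=7) = C(20,7)*C(18,4) / C(38,11)
= 77520*3060 / 1203322288
= 237211200/1203322288 = 45900/232841

45900/232841


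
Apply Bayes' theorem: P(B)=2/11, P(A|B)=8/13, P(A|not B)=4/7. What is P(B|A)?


P(A) = P(A|B)P(B) + P(A|B')P(B') = 8/13*2/11 + 4/7*9/11 = 580/1001
P(B|A) = P(A|B)P(B)/P(A) = (16/143)/(580/1001) = 28/145

28/145


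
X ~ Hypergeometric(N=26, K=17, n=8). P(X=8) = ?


P(X=8) = C(17,8)*C(9,0) / C(26,8)
= 24310*1 / 1562275
= 24310/1562275 = 34/2185

34/2185


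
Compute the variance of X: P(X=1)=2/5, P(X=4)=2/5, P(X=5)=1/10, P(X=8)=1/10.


E[X] = 33/10, E[X^2] = 157/10
Var(X) = E[X^2] - (E[X])^2 = 157/10 - (33/10)^2 = 481/100

481/100


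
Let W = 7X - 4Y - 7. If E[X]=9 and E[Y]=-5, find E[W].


E[7X - 4Y - 7] = 7*E[X] - 4*E[Y] - 7
= (7)*(9) + (-4)*(-5) + (-7)
= 63 + 20 - 7 = 76

76


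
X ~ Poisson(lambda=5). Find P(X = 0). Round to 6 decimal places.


P(X=0) = e^(-5) * 5^0 / 0!
≈ 0.006737946999 * 1 / 1
≈ 0.006738

0.006738


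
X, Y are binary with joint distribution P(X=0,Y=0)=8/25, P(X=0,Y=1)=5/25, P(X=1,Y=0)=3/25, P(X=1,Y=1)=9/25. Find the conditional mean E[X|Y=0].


P(Y=0) = 11/25
E[X|Y=0] = (0*8 + 1*3)/11 = 3/11

3/11


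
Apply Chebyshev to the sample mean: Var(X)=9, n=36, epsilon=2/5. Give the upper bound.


Var(Xbar) = Var(X)/n = 9/36
Chebyshev: P(|Xbar-mu| >= 2/5) <= Var(Xbar)/(2/5)^2 = (1/4)/(4/25) = 25/16
Bound exceeds 1, so trivial bound: 1

1


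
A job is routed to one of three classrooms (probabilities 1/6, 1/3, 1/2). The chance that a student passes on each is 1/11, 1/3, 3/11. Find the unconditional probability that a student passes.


P(A) = P(A|B1)P(B1) + P(A|B2)P(B2) + P(A|B3)P(B3)
= 1/11*1/6 + 1/3*1/3 + 3/11*1/2
= 1/66 + 1/9 + 3/22 = 26/99

26/99


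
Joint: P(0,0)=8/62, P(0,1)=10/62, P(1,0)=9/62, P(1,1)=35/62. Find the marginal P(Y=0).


P(Y=0) = P(0,0)+P(1,0) = 8/62 + 9/62 = 17/62

17/62


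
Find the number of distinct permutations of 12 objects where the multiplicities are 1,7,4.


12! = 479001600
Denominator: 1!=1 * 7!=5040 * 4!=24
Coefficient = 479001600 / 120960 = 3960

3960


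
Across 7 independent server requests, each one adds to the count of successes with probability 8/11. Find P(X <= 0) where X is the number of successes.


P(X<=0) = P(X=0)
= 2187/19487171
= 2187/19487171

2187/19487171


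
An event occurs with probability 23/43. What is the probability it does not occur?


P(A') = 1 - P(A) = 1 - 23/43 = 20/43

20/43


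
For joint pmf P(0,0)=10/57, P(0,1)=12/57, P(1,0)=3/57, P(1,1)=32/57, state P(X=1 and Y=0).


Read from table: P(X=1, Y=0) = 3/57 = 1/19

1/19


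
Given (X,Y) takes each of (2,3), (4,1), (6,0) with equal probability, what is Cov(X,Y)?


E[X]=4, E[Y]=4/3, E[XY]=10/3
Cov(X,Y) = E[XY] - E[X]E[Y] = 10/3 - 4*4/3 = -2

-2


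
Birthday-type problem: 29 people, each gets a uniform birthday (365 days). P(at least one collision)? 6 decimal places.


P(all different) = prod((365-i)/365 for i=0..28) = 0.319031
P(at least one match) = 1 - 0.319031 = 0.680969

0.680969


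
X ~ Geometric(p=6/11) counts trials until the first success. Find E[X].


For geometric (trials until first success), E[X] = 1/p = 1/(6/11) = 11/6

11/6


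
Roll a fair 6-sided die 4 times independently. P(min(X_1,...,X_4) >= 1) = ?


P(min >= 1) = P(all X_i >= 1) = (P(X_1 >= 1))^4
= (6/6)^4 = 1^4 = 1

1


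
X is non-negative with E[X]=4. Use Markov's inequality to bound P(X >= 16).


Markov: P(X >= a) <= E[X]/a
P(X >= 16) <= 4/16 = 1/4

1/4


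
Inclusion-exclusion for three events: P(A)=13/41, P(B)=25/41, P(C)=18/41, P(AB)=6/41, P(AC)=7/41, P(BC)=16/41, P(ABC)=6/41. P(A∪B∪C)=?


P(A∪B∪C) = P(A)+P(B)+P(C) - P(AB)-P(AC)-P(BC) + P(ABC)
= 13/41+25/41+18/41 - 6/41-7/41-16/41 + 6/41
= 33/41

33/41


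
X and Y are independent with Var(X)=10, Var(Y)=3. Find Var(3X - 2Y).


Independence => Cov(X,Y)=0
Var(3X - 2Y) = 3^2*Var(X) + (-2)^2*Var(Y)
= 9*10 + 4*3 = 102

102


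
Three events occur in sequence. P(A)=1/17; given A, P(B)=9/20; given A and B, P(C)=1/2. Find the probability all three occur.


P(A∩B∩C) = P(A) * P(B|A) * P(C|A∩B)
= 1/17 * 9/20 * 1/2
= 9/340 * 1/2 = 9/680

9/680


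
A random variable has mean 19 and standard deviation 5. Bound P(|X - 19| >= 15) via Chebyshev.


k = 15/5 = 3
Chebyshev: P(|X-mu| >= k*sigma) <= 1/k^2 = 1/3^2 = 1/9

1/9


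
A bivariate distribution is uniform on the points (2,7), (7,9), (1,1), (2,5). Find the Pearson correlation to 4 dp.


Cov(X,Y) = 5.5000, Var(X) = 5.5000, Var(Y) = 8.7500
rho = Cov/(sqrt(VarX)*sqrt(VarY)) = 0.7928

0.7928


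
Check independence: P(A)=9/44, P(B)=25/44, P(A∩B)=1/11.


P(A)*P(B) = 9/44*25/44 = 225/1936
P(A∩B) = 1/11 != 225/1936, so not independent

No, A and B are not independent


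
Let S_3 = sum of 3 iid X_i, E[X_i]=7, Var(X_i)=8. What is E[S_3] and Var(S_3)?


E[S_n] = n*mu = 3*7 = 21
Var(S_n) = n*sigma^2 = 3*8 = 24

E[S_3]=21, Var(S_3)=24


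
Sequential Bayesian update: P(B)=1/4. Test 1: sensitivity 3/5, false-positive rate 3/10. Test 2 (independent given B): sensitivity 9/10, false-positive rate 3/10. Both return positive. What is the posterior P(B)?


After test 1: P(+) = 3/5*1/4 + 3/10*3/4 = 3/8
P(B|+) = (3/20)/(3/8) = 2/5
After test 2 (use post1 as new prior): P(+) = 9/10*2/5 + 3/10*3/5 = 27/50
P(B|+,+) = (9/25)/(27/50) = 2/3

2/3


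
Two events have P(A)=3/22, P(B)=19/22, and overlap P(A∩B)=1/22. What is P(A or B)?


P(A∪B) = P(A) + P(B) - P(A∩B)
= 3/22 + 19/22 - 1/22 = 21/22

21/22


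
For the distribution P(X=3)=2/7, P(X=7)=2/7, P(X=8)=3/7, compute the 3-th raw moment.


E[X^3] = sum(x^3 * P(x))
= 27*2/7 + 343*2/7 + 512*3/7
= 2276/7

2276/7


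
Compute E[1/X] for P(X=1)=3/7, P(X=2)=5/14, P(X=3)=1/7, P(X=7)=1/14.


E[1/X] = sum(g(x)*P(x))
= 1*3/7 + 1/2*5/14 + 1/3*1/7 + 1/7*1/14
= 391/588

391/588


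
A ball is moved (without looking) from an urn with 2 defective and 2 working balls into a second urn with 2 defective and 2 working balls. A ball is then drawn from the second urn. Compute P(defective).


P(transfer defective) = 2/4 = 1/2; P(transfer working) = 1/2
If defective transferred: Urn II has 3 defective of 5, so P(defective|defective moved) = 3/5
If working transferred: Urn II has 2 defective of 5, so P(defective|working moved) = 2/5
By total probability: P(defective) = 1/2*3/5 + 1/2*2/5 = 1/2

1/2


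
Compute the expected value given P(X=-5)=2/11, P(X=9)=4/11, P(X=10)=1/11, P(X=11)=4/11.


E[X] = sum(x * P(x))
= -5*2/11 + 9*4/11 + 10*1/11 + 11*4/11
= 80/11

80/11


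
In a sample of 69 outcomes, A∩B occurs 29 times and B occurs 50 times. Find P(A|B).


P(A|B) = P(A∩B)/P(B) = (29/69)/(50/69) = 29/50

29/50


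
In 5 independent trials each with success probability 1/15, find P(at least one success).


P(at least one) = 1 - P(none)
P(none) = (1 - 1/15)^5 = (14/15)^5 = 537824/759375
P(at least one) = 1 - 537824/759375 = 221551/759375

221551/759375


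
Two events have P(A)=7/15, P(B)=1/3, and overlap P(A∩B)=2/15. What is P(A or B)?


P(A∪B) = P(A) + P(B) - P(A∩B)
= 7/15 + 1/3 - 2/15 = 2/3

2/3


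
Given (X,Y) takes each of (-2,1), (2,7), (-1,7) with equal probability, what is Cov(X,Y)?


E[X]=-1/3, E[Y]=5, E[XY]=5/3
Cov(X,Y) = E[XY] - E[X]E[Y] = 5/3 + 1/3*5 = 10/3

10/3


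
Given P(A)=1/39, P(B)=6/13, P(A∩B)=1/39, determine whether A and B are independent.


P(A)*P(B) = 1/39*6/13 = 2/169
P(A∩B) = 1/39 != 2/169, so not independent

No, A and B are not independent


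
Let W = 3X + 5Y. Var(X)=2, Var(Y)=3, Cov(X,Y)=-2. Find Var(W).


Var(3X + 5Y) = 3^2*Var(X) + 5^2*Var(Y) + 2*3*5*Cov(X,Y)
= 9*2 + 25*3 + 30*(-2)
= 18 + 75 - 60 = 33

33


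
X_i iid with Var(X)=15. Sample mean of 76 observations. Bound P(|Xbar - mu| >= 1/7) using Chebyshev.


Var(Xbar) = Var(X)/n = 15/76
Chebyshev: P(|Xbar-mu| >= 1/7) <= Var(Xbar)/(1/7)^2 = (15/76)/(1/49) = 735/76
Bound exceeds 1, so trivial bound: 1

1


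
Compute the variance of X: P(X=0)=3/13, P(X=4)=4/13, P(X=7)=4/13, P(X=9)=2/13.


E[X] = 62/13, E[X^2] = 422/13
Var(X) = E[X^2] - (E[X])^2 = 422/13 - (62/13)^2 = 1642/169

1642/169


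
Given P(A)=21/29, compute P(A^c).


P(A') = 1 - P(A) = 1 - 21/29 = 8/29

8/29


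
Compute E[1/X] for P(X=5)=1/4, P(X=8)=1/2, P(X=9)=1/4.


E[1/X] = sum(g(x)*P(x))
= 1/5*1/4 + 1/8*1/2 + 1/9*1/4
= 101/720

101/720


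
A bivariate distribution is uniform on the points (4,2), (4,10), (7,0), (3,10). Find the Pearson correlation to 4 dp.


Cov(X,Y) = -5.2500, Var(X) = 2.2500, Var(Y) = 20.7500
rho = Cov/(sqrt(VarX)*sqrt(VarY)) = -0.7683

-0.7683


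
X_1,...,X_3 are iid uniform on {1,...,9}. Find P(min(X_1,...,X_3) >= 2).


P(min >= 2) = P(all X_i >= 2) = (P(X_1 >= 2))^3
= (8/9)^3 = 512/729

512/729


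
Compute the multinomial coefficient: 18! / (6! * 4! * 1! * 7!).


18! = 6402373705728000
Denominator: 6!=720 * 4!=24 * 1!=1 * 7!=5040
Coefficient = 6402373705728000 / 87091200 = 73513440

73513440


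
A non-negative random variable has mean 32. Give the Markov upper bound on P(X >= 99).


Markov: P(X >= a) <= E[X]/a
P(X >= 99) <= 32/99

32/99


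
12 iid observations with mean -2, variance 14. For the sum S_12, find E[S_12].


E[S_n] = n*E[X_1] = 12*-2 = -24

-24


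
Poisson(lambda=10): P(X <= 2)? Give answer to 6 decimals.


P(X<=2) = e^(-10)*10^0/0! + e^(-10)*10^1/1! + e^(-10)*10^2/2!
≈ 0.0000453999 + 0.0004539993 + 0.0022699965
= 0.0027693957
≈ 0.002769

0.002769


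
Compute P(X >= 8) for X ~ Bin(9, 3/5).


P(X>=8) = P(X=8) + P(X=9)
= 118098/1953125 + 19683/1953125
= 137781/1953125

137781/1953125


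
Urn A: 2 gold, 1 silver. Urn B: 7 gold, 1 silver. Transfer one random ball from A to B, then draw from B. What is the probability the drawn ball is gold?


P(transfer gold) = 2/3; P(transfer silver) = 1/3
If gold transferred: Urn II has 8 gold of 9, so P(gold|gold moved) = 8/9
If silver transferred: Urn II has 7 gold of 9, so P(gold|silver moved) = 7/9
By total probability: P(gold) = 2/3*8/9 + 1/3*7/9 = 23/27

23/27


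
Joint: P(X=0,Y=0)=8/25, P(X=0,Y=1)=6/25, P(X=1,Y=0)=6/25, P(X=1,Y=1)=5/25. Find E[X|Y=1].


P(Y=1) = 11/25
E[X|Y=1] = (0*6 + 1*5)/11 = 5/11

5/11


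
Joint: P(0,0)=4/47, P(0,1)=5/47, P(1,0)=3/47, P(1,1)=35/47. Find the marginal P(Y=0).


P(Y=0) = P(0,0)+P(1,0) = 4/47 + 3/47 = 7/47

7/47


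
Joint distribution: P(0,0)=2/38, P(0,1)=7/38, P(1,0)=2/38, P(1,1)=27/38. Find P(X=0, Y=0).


Read from table: P(X=0, Y=0) = 2/38 = 1/19

1/19


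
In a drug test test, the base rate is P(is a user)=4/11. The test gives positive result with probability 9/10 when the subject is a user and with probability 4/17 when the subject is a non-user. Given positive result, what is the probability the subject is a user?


P(A) = P(A|B)P(B) + P(A|B')P(B') = 9/10*4/11 + 4/17*7/11 = 446/935
P(B|A) = P(A|B)P(B)/P(A) = (18/55)/(446/935) = 153/223

153/223


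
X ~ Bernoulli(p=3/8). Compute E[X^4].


For Bernoulli: X in {0,1}
E[X^4] = 0^4*(1-3/8) + 1^4*3/8 = 3/8

3/8


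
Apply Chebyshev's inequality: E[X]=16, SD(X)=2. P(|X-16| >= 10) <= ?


k = 10/2 = 5
Chebyshev: P(|X-mu| >= k*sigma) <= 1/k^2 = 1/5^2 = 1/25

1/25


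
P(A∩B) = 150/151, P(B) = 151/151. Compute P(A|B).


P(A|B) = P(A∩B)/P(B) = (150/151)/(151/151) = 150/151

150/151


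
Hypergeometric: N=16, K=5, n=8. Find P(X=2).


P(X=2) = C(5,2)*C(11,6) / C(16,8)
= 10*462 / 12870
= 4620/12870 = 14/39

14/39


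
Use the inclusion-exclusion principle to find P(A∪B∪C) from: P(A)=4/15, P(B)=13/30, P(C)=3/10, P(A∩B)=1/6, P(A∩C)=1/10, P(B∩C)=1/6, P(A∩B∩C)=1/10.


P(A∪B∪C) = P(A)+P(B)+P(C) - P(AB)-P(AC)-P(BC) + P(ABC)
= 4/15+13/30+3/10 - 1/6-1/10-1/6 + 1/10
= 2/3

2/3


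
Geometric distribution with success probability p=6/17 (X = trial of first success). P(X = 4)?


P(X=4) = (1-p)^3 * p = (11/17)^3 * 6/17
= 1331/4913 * 6/17 = 7986/83521

7986/83521


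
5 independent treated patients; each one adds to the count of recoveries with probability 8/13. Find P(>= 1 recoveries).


P(at least one) = 1 - P(none)
P(none) = (1 - 8/13)^5 = (5/13)^5 = 3125/371293
P(at least one) = 1 - 3125/371293 = 368168/371293

368168/371293


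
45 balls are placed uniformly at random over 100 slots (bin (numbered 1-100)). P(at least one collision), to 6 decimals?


P(all different) = prod((100-i)/100 for i=0..44) = 0.000007
P(at least one match) = 1 - 0.000007 = 0.999993

0.999993


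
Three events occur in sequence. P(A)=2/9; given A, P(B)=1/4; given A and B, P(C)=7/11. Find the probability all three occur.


P(A∩B∩C) = P(A) * P(B|A) * P(C|A∩B)
= 2/9 * 1/4 * 7/11
= 1/18 * 7/11 = 7/198

7/198


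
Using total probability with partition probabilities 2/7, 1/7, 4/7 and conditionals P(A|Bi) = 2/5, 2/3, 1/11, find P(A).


P(A) = P(A|B1)P(B1) + P(A|B2)P(B2) + P(A|B3)P(B3)
= 2/5*2/7 + 2/3*1/7 + 1/11*4/7
= 4/35 + 2/21 + 4/77 = 302/1155

302/1155


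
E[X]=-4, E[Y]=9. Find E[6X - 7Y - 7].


E[6X - 7Y - 7] = 6*E[X] - 7*E[Y] - 7
= (6)*(-4) + (-7)*(9) + (-7)
= -24 - 63 - 7 = -94

-94


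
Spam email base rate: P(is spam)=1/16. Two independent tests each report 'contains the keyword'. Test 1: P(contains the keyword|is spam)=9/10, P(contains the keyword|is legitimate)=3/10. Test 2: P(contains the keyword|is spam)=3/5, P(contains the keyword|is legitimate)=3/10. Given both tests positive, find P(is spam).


After test 1: P(+) = 9/10*1/16 + 3/10*15/16 = 27/80
P(B|+) = (9/160)/(27/80) = 1/6
After test 2 (use post1 as new prior): P(+) = 3/5*1/6 + 3/10*5/6 = 7/20
P(B|+,+) = (1/10)/(7/20) = 2/7

2/7


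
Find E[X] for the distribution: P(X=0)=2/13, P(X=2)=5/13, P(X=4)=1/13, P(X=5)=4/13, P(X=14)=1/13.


E[X] = sum(x * P(x))
= 0*2/13 + 2*5/13 + 4*1/13 + 5*4/13 + 14*1/13
= 48/13

48/13


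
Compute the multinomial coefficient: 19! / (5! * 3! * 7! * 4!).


19! = 121645100408832000
Denominator: 5!=120 * 3!=6 * 7!=5040 * 4!=24
Coefficient = 121645100408832000 / 87091200 = 1396755360

1396755360


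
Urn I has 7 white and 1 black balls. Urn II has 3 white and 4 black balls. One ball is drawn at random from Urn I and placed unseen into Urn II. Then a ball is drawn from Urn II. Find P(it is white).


P(transfer white) = 7/8; P(transfer black) = 1/8
If white transferred: Urn II has 4 white of 8, so P(white|white moved) = 1/2
If black transferred: Urn II has 3 white of 8, so P(white|black moved) = 3/8
By total probability: P(white) = 7/8*1/2 + 1/8*3/8 = 31/64

31/64


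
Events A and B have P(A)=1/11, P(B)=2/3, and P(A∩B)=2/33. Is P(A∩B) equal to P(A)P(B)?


P(A)*P(B) = 1/11*2/3 = 2/33
P(A∩B) = 2/33, which equals P(A)P(B), so independent

Yes, A and B are independent


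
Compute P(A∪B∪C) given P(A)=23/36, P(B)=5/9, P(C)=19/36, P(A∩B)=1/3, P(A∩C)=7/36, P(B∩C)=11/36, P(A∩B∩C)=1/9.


P(A∪B∪C) = P(A)+P(B)+P(C) - P(AB)-P(AC)-P(BC) + P(ABC)
= 23/36+5/9+19/36 - 1/3-7/36-11/36 + 1/9
= 1

1


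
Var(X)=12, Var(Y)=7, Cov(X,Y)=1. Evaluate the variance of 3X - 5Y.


Var(3X - 5Y) = 3^2*Var(X) + (-5)^2*Var(Y) + 2*3*(-5)*Cov(X,Y)
= 9*12 + 25*7 - 30*1
= 108 + 175 - 30 = 253

253


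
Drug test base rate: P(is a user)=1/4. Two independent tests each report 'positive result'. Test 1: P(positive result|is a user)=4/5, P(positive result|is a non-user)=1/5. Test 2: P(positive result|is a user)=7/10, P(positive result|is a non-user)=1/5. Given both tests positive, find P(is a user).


After test 1: P(+) = 4/5*1/4 + 1/5*3/4 = 7/20
P(B|+) = (1/5)/(7/20) = 4/7
After test 2 (use post1 as new prior): P(+) = 7/10*4/7 + 1/5*3/7 = 17/35
P(B|+,+) = (2/5)/(17/35) = 14/17

14/17


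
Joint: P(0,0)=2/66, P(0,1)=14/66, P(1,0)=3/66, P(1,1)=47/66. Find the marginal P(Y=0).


P(Y=0) = P(0,0)+P(1,0) = 2/66 + 3/66 = 5/66

5/66


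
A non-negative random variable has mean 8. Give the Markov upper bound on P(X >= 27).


Markov: P(X >= a) <= E[X]/a
P(X >= 27) <= 8/27

8/27


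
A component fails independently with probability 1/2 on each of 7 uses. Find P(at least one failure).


P(at least one) = 1 - P(none)
P(none) = (1 - 1/2)^7 = (1/2)^7 = 1/128
P(at least one) = 1 - 1/128 = 127/128

127/128


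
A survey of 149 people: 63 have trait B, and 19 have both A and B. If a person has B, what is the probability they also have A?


P(A|B) = P(A∩B)/P(B) = (19/149)/(63/149) = 19/63

19/63


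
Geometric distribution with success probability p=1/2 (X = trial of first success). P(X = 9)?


P(X=9) = (1-p)^8 * p = (1/2)^8 * 1/2
= 1/256 * 1/2 = 1/512

1/512


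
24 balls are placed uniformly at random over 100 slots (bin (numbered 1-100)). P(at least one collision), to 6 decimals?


P(all different) = prod((100-i)/100 for i=0..23) = 0.049497
P(at least one match) = 1 - 0.049497 = 0.950503

0.950503


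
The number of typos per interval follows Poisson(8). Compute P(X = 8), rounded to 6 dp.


P(X=8) = e^(-8) * 8^8 / 8!
≈ 0.0003354626279 * 16777216 / 40320
≈ 0.139587

0.139587


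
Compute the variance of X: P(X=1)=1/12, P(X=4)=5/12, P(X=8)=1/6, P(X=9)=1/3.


E[X] = 73/12, E[X^2] = 533/12
Var(X) = E[X^2] - (E[X])^2 = 533/12 - (73/12)^2 = 1067/144

1067/144


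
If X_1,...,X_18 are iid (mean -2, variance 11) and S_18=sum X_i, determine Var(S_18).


By independence, Var(S_n) = n*Var(X_1) = 18*11 = 198

198


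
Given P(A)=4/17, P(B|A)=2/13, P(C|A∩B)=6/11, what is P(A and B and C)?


P(A∩B∩C) = P(A) * P(B|A) * P(C|A∩B)
= 4/17 * 2/13 * 6/11
= 8/221 * 6/11 = 48/2431

48/2431


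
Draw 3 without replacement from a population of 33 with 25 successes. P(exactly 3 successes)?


P(X=3) = C(25,3)*C(8,0) / C(33,3)
= 2300*1 / 5456
= 2300/5456 = 575/1364

575/1364


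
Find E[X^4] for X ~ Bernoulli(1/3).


For Bernoulli: X in {0,1}
E[X^4] = 0^4*(1-1/3) + 1^4*1/3 = 1/3

1/3


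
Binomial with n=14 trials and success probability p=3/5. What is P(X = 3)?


P(X=3) = C(14,3) * p^3 * (1-p)^11
= 364 * 27/125 * 2048/48828125
= 20127744/6103515625

20127744/6103515625


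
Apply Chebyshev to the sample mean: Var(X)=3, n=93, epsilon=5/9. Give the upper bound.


Var(Xbar) = Var(X)/n = 3/93
Chebyshev: P(|Xbar-mu| >= 5/9) <= Var(Xbar)/(5/9)^2 = (1/31)/(25/81) = 81/775

81/775


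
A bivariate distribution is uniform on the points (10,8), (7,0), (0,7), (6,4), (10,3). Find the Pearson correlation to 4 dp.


Cov(X,Y) = -2.2400, Var(X) = 13.4400, Var(Y) = 8.2400
rho = Cov/(sqrt(VarX)*sqrt(VarY)) = -0.2129

-0.2129


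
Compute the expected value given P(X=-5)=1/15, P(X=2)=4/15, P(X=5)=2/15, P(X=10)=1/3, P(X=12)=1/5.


E[X] = sum(x * P(x))
= -5*1/15 + 2*4/15 + 5*2/15 + 10*1/3 + 12*1/5
= 33/5

33/5


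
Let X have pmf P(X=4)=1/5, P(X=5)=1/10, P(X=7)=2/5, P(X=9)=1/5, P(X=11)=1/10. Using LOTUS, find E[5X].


E[5X] = sum(g(x)*P(x))
= 20*1/5 + 25*1/10 + 35*2/5 + 45*1/5 + 55*1/10
= 35

35


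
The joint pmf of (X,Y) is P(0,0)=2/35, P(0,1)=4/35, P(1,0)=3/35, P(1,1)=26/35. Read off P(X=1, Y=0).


Read from table: P(X=1, Y=0) = 3/35

3/35


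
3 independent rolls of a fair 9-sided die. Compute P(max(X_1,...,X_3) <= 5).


P(max <= 5) = P(all X_i <= 5) = (P(X_1 <= 5))^3
= (5/9)^3 = 125/729

125/729


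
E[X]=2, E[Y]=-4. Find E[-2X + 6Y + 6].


E[-2X + 6Y + 6] = -2*E[X] + 6*E[Y] + 6
= (-2)*(2) + (6)*(-4) + (6)
= -4 - 24 + 6 = -22

-22


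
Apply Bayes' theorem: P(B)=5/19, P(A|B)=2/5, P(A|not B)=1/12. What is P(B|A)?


P(A) = P(A|B)P(B) + P(A|B')P(B') = 2/5*5/19 + 1/12*14/19 = 1/6
P(B|A) = P(A|B)P(B)/P(A) = (2/19)/(1/6) = 12/19

12/19


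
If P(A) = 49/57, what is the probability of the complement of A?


P(A') = 1 - P(A) = 1 - 49/57 = 8/57

8/57


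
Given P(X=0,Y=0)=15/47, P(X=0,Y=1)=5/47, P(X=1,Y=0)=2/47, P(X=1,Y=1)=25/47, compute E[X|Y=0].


P(Y=0) = 17/47
E[X|Y=0] = (0*15 + 1*2)/17 = 2/17

2/17


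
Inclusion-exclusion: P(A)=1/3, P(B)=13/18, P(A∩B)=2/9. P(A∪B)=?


P(A∪B) = P(A) + P(B) - P(A∩B)
= 1/3 + 13/18 - 2/9 = 5/6

5/6


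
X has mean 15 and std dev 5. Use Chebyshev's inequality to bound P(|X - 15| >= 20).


k = 20/5 = 4
Chebyshev: P(|X-mu| >= k*sigma) <= 1/k^2 = 1/4^2 = 1/16

1/16


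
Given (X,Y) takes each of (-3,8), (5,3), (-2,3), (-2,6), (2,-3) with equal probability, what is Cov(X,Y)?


E[X]=0, E[Y]=17/5, E[XY]=-33/5
Cov(X,Y) = E[XY] - E[X]E[Y] = -33/5 - 0*17/5 = -33/5

-33/5
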